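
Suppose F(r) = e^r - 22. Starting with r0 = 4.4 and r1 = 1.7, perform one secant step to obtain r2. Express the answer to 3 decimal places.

F(4.4) = 59.45087, F(1.7) = -16.52605
r2 = 1.70000 − (-16.52605)·(1.70000 − 4.40000) / (-16.52605 − 59.45087) = 1.70000 − (44.62034)/(-75.97692) = 2.28729

2.287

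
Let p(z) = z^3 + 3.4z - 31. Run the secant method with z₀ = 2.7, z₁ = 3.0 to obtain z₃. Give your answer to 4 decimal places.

2.7820

p(2.7) = -2.137000, p(3.0) = 6.200000
z₂ = 3.000000 − 6.200000·(3.000000 − 2.700000) / (6.200000 − (-2.137000)) = 3.000000 − (1.860000)/(8.337000) = 2.776898
p(2.776898) = -0.145431
z₃ = 2.776898 − (-0.145431)·(2.776898 − 3.000000) / (-0.145431 − 6.200000) = 2.776898 − (0.032446)/(-6.345431) = 2.782011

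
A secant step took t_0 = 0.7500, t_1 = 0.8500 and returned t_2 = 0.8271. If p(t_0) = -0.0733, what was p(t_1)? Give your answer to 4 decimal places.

0.0218

The secant line through (0.7500, -0.0733) and (0.8500, p(t_1)) crosses zero at t_2 = 0.8271.
So (0.7500, -0.0733), (0.8500, p(t_1)), (0.8271, 0) are collinear:
p(t_1) = -0.0733 · (0.8500 − 0.8271) / (0.7500 − 0.8271) = -0.0733 · (0.022900)/(-0.077100) = 0.021771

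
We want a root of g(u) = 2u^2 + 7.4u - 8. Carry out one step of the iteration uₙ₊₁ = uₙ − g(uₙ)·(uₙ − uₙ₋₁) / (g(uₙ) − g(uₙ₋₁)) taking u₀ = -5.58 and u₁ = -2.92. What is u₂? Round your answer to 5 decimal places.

g(-5.58) = 12.9808000, g(-2.92) = -12.5552000
u₂ = -2.9200000 − (-12.5552000)·(-2.9200000 − (-5.5800000)) / (-12.5552000 − 12.9808000) = -2.9200000 − (-33.3968320)/(-25.5360000) = -4.2278333

-4.22783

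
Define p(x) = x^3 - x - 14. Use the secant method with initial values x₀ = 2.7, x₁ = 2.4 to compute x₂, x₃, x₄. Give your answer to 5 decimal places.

p(2.7) = 2.9830000, p(2.4) = -2.5760000
x₂ = 2.4000000 − (-2.5760000)·(2.4000000 − 2.7000000) / (-2.5760000 − 2.9830000) = 2.4000000 − (0.7728000)/(-5.5590000) = 2.5390178
p(2.5390178) = -0.1709566
x₃ = 2.5390178 − (-0.1709566)·(2.5390178 − 2.4000000) / (-0.1709566 − (-2.5760000)) = 2.5390178 − (-0.0237660)/(2.4050434) = 2.5488995
p(2.5488995) = 0.0110176
x₄ = 2.5488995 − 0.0110176·(2.5488995 − 2.5390178) / (0.0110176 − (-0.1709566)) = 2.5488995 − (0.0001089)/(0.1819742) = 2.5483013

2.53902, 2.54890, 2.54830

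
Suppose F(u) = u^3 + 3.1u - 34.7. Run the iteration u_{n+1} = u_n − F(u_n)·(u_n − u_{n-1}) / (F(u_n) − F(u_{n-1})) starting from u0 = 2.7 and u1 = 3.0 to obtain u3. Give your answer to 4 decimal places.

2.9459

F(2.7) = -6.647000, F(3.0) = 1.600000
u2 = 3.000000 − 1.600000·(3.000000 − 2.700000) / (1.600000 − (-6.647000)) = 3.000000 − (0.480000)/(8.247000) = 2.941797
F(2.941797) = -0.121619
u3 = 2.941797 − (-0.121619)·(2.941797 − 3.000000) / (-0.121619 − 1.600000) = 2.941797 − (0.007079)/(-1.721619) = 2.945909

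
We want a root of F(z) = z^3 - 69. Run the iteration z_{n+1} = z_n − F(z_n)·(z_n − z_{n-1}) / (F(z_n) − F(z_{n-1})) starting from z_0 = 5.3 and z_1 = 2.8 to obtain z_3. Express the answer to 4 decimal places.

4.2628

F(5.3) = 79.877000, F(2.8) = -47.048000
z_2 = 2.800000 − (-47.048000)·(2.800000 − 5.300000) / (-47.048000 − 79.877000) = 2.800000 − (117.620000)/(-126.925000) = 3.726689
F(3.726689) = -17.242958
z_3 = 3.726689 − (-17.242958)·(3.726689 − 2.800000) / (-17.242958 − (-47.048000)) = 3.726689 − (-15.978859)/(29.805042) = 4.262802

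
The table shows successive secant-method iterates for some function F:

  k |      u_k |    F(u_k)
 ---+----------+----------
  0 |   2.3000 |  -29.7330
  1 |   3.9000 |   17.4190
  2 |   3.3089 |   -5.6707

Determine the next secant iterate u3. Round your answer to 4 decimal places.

3.4541

u3 = 3.3089 − (-5.6707)·(3.3089 − 3.9000) / (-5.6707 − 17.4190)
   = 3.3089 − (3.351951)/(-23.089700) = 3.454071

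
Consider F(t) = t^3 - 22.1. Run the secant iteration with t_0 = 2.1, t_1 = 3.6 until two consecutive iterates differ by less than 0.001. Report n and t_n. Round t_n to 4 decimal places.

n = 6, t_n = 2.8063

F(2.1) = -12.839000, F(3.6) = 24.556000
t_2 = 3.600000 − 24.556000·(1.500000)/(37.395000) = 2.615002;  |Δ| = 0.984998
F(2.615002) = -4.218000
t_3 = 2.615002 − (-4.218000)·(-0.984998)/(-28.774000) = 2.759394;  |Δ| = 0.144392
F(2.759394) = -1.089280
t_4 = 2.759394 − (-1.089280)·(0.144392)/(3.128720) = 2.809664;  |Δ| = 0.050271
F(2.809664) = 0.080088
t_5 = 2.809664 − 0.080088·(0.050271)/(1.169368) = 2.806221;  |Δ| = 0.003443
F(2.806221) = -0.001350
t_6 = 2.806221 − (-0.001350)·(-0.003443)/(-0.081438) = 2.806278;  |Δ| = 0.000057
|t_6 − t_5| = 0.000057 < 0.001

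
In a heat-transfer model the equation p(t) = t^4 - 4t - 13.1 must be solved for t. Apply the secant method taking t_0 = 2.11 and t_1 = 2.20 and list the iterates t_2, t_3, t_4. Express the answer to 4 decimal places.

p(2.11) = -1.718806, p(2.20) = 1.525600
t_2 = 2.200000 − 1.525600·(2.200000 − 2.110000) / (1.525600 − (-1.718806)) = 2.200000 − (0.137304)/(3.244406) = 2.157680
p(2.157680) = -0.056276
t_3 = 2.157680 − (-0.056276)·(2.157680 − 2.200000) / (-0.056276 − 1.525600) = 2.157680 − (0.002382)/(-1.581876) = 2.159185
p(2.159185) = -0.001740
t_4 = 2.159185 − (-0.001740)·(2.159185 − 2.157680) / (-0.001740 − (-0.056276)) = 2.159185 − (-0.000003)/(0.054536) = 2.159233

2.1577, 2.1592, 2.1592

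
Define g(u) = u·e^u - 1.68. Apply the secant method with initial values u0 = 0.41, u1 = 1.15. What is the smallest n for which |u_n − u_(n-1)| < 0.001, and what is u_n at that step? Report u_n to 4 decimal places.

n = 6, u_n = 0.7744

g(0.41) = -1.062205, g(1.15) = 1.951922
u2 = 1.150000 − 1.951922·(0.740000)/(3.014127) = 0.670783;  |Δ| = 0.479217
g(0.670783) = -0.368106
u3 = 0.670783 − (-0.368106)·(-0.479217)/(-2.320027) = 0.746817;  |Δ| = 0.076035
g(0.746817) = -0.104012
u4 = 0.746817 − (-0.104012)·(0.076035)/(0.264094) = 0.776763;  |Δ| = 0.029946
g(0.776763) = 0.009011
u5 = 0.776763 − 0.009011·(0.029946)/(0.113023) = 0.774376;  |Δ| = 0.002388
g(0.774376) = -0.000196
u6 = 0.774376 − (-0.000196)·(-0.002388)/(-0.009207) = 0.774426;  |Δ| = 0.000051
|u6 − u5| = 0.000051 < 0.001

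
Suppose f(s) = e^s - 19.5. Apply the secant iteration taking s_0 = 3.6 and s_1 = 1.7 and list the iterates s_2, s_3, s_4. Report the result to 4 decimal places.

f(3.6) = 17.098234, f(1.7) = -14.026053
s_2 = 1.700000 − (-14.026053)·(1.700000 − 3.600000) / (-14.026053 − 17.098234) = 1.700000 − (26.649500)/(-31.124287) = 2.556228
f(2.556228) = -6.612879
s_3 = 2.556228 − (-6.612879)·(2.556228 − 1.700000) / (-6.612879 − (-14.026053)) = 2.556228 − (-5.662135)/(7.413174) = 3.320022
f(3.320022) = 8.160962
s_4 = 3.320022 − 8.160962·(3.320022 − 2.556228) / (8.160962 − (-6.612879)) = 3.320022 − (6.233291)/(14.773841) = 2.898108

2.5562, 3.3200, 2.8981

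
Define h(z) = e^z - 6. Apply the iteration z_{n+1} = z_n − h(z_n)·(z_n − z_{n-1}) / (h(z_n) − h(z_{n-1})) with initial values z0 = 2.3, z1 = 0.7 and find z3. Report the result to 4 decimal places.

h(2.3) = 3.974182, h(0.7) = -3.986247
z2 = 0.700000 − (-3.986247)·(0.700000 − 2.300000) / (-3.986247 − 3.974182) = 0.700000 − (6.377996)/(-7.960430) = 1.501212
h(1.501212) = -1.512874
z3 = 1.501212 − (-1.512874)·(1.501212 − 0.700000) / (-1.512874 − (-3.986247)) = 1.501212 − (-1.212133)/(2.473374) = 1.991285

1.9913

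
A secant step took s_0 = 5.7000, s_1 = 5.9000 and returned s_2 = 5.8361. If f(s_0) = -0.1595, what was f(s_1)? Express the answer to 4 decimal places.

The secant line through (5.7000, -0.1595) and (5.9000, f(s_1)) crosses zero at s_2 = 5.8361.
So (5.7000, -0.1595), (5.9000, f(s_1)), (5.8361, 0) are collinear:
f(s_1) = -0.1595 · (5.9000 − 5.8361) / (5.7000 − 5.8361) = -0.1595 · (0.063900)/(-0.136100) = 0.074886

0.0749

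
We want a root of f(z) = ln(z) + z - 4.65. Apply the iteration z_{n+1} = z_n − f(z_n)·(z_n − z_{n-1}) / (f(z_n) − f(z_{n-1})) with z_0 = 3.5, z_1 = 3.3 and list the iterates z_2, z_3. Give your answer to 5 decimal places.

f(3.5) = 0.1027630, f(3.3) = -0.1560775
z_2 = 3.3000000 − (-0.1560775)·(3.3000000 − 3.5000000) / (-0.1560775 − 0.1027630) = 3.3000000 − (0.0312155)/(-0.2588405) = 3.4205975
f(3.4205975) = 0.0004127
z_3 = 3.4205975 − 0.0004127·(3.4205975 − 3.3000000) / (0.0004127 − (-0.1560775)) = 3.4205975 − (0.0000498)/(0.1564902) = 3.4202794

3.42060, 3.42028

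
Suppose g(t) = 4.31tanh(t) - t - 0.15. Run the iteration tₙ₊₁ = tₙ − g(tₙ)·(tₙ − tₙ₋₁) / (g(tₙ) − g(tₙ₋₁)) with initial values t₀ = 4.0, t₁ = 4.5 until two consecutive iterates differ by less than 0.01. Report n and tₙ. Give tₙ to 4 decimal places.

n = 3, tₙ = 4.1579

g(4.0) = 0.157109, g(4.5) = -0.341064
t₂ = 4.500000 − (-0.341064)·(0.500000)/(-0.498173) = 4.157685;  |Δ| = 0.342315
g(4.157685) = 0.000205
t₃ = 4.157685 − 0.000205·(-0.342315)/(0.341269) = 4.157892;  |Δ| = 0.000206
|t₃ − t₂| = 0.000206 < 0.01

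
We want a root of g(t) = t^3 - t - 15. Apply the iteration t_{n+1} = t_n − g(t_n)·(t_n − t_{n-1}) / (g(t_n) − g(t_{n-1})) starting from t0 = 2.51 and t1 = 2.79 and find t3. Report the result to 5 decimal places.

g(2.51) = -1.6967490, g(2.79) = 3.9276390
t2 = 2.7900000 − 3.9276390·(2.7900000 − 2.5100000) / (3.9276390 − (-1.6967490)) = 2.7900000 − (1.0997389)/(5.6243880) = 2.5944696
g(2.5944696) = -0.1303880
t3 = 2.5944696 − (-0.1303880)·(2.5944696 − 2.7900000) / (-0.1303880 − 3.9276390) = 2.5944696 − (0.0254948)/(-4.0580270) = 2.6007522

2.60075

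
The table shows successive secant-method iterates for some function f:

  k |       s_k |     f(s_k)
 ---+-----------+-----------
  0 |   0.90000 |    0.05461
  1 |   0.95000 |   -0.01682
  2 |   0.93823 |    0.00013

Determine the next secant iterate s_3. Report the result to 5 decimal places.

s_3 = 0.93823 − 0.00013·(0.93823 − 0.95000) / (0.00013 − (-0.01682))
   = 0.93823 − (-0.0000015)/(0.0169500) = 0.9383203

0.93832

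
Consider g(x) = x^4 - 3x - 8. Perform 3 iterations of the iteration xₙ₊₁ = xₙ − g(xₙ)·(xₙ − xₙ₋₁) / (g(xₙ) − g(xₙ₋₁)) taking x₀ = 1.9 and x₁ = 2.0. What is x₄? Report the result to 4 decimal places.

1.9267

g(1.9) = -0.667900, g(2.0) = 2.000000
x₂ = 2.000000 − 2.000000·(2.000000 − 1.900000) / (2.000000 − (-0.667900)) = 2.000000 − (0.200000)/(2.667900) = 1.925035
g(1.925035) = -0.042458
x₃ = 1.925035 − (-0.042458)·(1.925035 − 2.000000) / (-0.042458 − 2.000000) = 1.925035 − (0.003183)/(-2.042458) = 1.926593
g(1.926593) = -0.002612
x₄ = 1.926593 − (-0.002612)·(1.926593 − 1.925035) / (-0.002612 − (-0.042458)) = 1.926593 − (-0.000004)/(0.039846) = 1.926695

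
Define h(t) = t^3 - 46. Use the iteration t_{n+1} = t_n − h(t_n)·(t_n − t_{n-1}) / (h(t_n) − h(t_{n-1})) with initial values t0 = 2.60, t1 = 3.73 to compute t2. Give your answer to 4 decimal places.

h(2.60) = -28.424000, h(3.73) = 5.895117
t2 = 3.730000 − 5.895117·(3.730000 − 2.600000) / (5.895117 − (-28.424000)) = 3.730000 − (6.661482)/(34.319117) = 3.535896

3.5359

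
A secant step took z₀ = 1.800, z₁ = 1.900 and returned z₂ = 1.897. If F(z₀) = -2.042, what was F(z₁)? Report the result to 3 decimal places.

The secant line through (1.800, -2.042) and (1.900, F(z₁)) crosses zero at z₂ = 1.897.
So (1.800, -2.042), (1.900, F(z₁)), (1.897, 0) are collinear:
F(z₁) = -2.042 · (1.900 − 1.897) / (1.800 − 1.897) = -2.042 · (0.00300)/(-0.09700) = 0.06315

0.063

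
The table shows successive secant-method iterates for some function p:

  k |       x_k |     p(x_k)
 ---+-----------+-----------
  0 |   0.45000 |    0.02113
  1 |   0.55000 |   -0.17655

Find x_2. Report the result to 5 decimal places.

x_2 = 0.55000 − (-0.17655)·(0.55000 − 0.45000) / (-0.17655 − 0.02113)
   = 0.55000 − (-0.0176550)/(-0.1976800) = 0.4606890

0.46069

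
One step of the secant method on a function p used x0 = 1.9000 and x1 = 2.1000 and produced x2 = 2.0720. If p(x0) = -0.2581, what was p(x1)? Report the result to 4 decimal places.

0.0420

The secant line through (1.9000, -0.2581) and (2.1000, p(x1)) crosses zero at x2 = 2.0720.
So (1.9000, -0.2581), (2.1000, p(x1)), (2.0720, 0) are collinear:
p(x1) = -0.2581 · (2.1000 − 2.0720) / (1.9000 − 2.0720) = -0.2581 · (0.028000)/(-0.172000) = 0.042016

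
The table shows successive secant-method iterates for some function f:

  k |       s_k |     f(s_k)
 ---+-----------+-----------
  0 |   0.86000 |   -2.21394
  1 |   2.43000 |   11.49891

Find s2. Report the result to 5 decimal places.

s2 = 2.43000 − 11.49891·(2.43000 − 0.86000) / (11.49891 − (-2.21394))
   = 2.43000 − (18.0532887)/(13.7128500) = 1.1134765

1.11348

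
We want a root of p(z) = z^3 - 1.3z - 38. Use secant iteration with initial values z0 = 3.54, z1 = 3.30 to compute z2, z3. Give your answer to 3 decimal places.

p(3.54) = 1.75986, p(3.30) = -6.35300
z2 = 3.30000 − (-6.35300)·(3.30000 − 3.54000) / (-6.35300 − 1.75986) = 3.30000 − (1.52472)/(-8.11286) = 3.48794
p(3.48794) = -0.10105
z3 = 3.48794 − (-0.10105)·(3.48794 − 3.30000) / (-0.10105 − (-6.35300)) = 3.48794 − (-0.01899)/(6.25195) = 3.49098

3.488, 3.491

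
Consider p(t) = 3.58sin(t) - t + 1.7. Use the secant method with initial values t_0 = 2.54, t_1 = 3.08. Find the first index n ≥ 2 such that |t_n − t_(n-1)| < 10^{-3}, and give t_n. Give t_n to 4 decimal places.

n = 4, t_n = 2.8226

p(2.54) = 1.186123, p(3.08) = -1.159638
t_2 = 3.080000 − (-1.159638)·(0.540000)/(-2.345761) = 2.813049;  |Δ| = 0.266951
p(2.813049) = 0.042093
t_3 = 2.813049 − 0.042093·(-0.266951)/(1.201731) = 2.822399;  |Δ| = 0.009351
p(2.822399) = 0.001008
t_4 = 2.822399 − 0.001008·(0.009351)/(-0.041085) = 2.822629;  |Δ| = 0.000229
|t_4 − t_3| = 0.000229 < 10^{-3}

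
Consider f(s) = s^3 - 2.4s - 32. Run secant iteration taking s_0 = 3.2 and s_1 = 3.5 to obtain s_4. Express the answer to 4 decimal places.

3.4263

f(3.2) = -6.912000, f(3.5) = 2.475000
s_2 = 3.500000 − 2.475000·(3.500000 − 3.200000) / (2.475000 − (-6.912000)) = 3.500000 − (0.742500)/(9.387000) = 3.420901
f(3.420901) = -0.176843
s_3 = 3.420901 − (-0.176843)·(3.420901 − 3.500000) / (-0.176843 − 2.475000) = 3.420901 − (0.013988)/(-2.651843) = 3.426176
f(3.426176) = -0.004029
s_4 = 3.426176 − (-0.004029)·(3.426176 − 3.420901) / (-0.004029 − (-0.176843)) = 3.426176 − (-0.000021)/(0.172813) = 3.426299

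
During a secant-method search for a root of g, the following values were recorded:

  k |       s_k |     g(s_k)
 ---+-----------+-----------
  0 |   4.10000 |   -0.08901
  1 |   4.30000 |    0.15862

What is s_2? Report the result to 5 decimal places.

s_2 = 4.30000 − 0.15862·(4.30000 − 4.10000) / (0.15862 − (-0.08901))
   = 4.30000 − (0.0317240)/(0.2476300) = 4.1718895

4.17189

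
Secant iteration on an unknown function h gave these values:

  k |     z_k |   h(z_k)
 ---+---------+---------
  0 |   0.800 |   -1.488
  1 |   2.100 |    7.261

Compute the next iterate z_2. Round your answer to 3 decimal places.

z_2 = 2.100 − 7.261·(2.100 − 0.800) / (7.261 − (-1.488))
   = 2.100 − (9.43930)/(8.74900) = 1.02110

1.021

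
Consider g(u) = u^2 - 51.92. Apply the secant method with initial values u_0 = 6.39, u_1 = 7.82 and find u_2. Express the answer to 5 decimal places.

7.17029

g(6.39) = -11.0879000, g(7.82) = 9.2324000
u_2 = 7.8200000 − 9.2324000·(7.8200000 − 6.3900000) / (9.2324000 − (-11.0879000)) = 7.8200000 − (13.2023320)/(20.3203000) = 7.1702885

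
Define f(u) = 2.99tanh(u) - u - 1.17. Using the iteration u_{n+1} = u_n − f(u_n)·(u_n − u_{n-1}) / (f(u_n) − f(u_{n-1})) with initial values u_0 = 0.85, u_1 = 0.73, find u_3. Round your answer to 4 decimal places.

0.7782

f(0.85) = 0.046298, f(0.73) = -0.037035
u_2 = 0.730000 − (-0.037035)·(0.730000 − 0.850000) / (-0.037035 − 0.046298) = 0.730000 − (0.004444)/(-0.083332) = 0.783330
f(0.783330) = 0.003966
u_3 = 0.783330 − 0.003966·(0.783330 − 0.730000) / (0.003966 − (-0.037035)) = 0.783330 − (0.000212)/(0.041000) = 0.778172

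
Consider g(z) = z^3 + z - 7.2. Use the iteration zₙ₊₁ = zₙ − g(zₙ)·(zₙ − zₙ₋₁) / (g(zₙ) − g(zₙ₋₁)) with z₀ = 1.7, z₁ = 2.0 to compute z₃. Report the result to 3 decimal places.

1.758

g(1.7) = -0.58700, g(2.0) = 2.80000
z₂ = 2.00000 − 2.80000·(2.00000 − 1.70000) / (2.80000 − (-0.58700)) = 2.00000 − (0.84000)/(3.38700) = 1.75199
g(1.75199) = -0.07030
z₃ = 1.75199 − (-0.07030)·(1.75199 − 2.00000) / (-0.07030 − 2.80000) = 1.75199 − (0.01744)/(-2.87030) = 1.75807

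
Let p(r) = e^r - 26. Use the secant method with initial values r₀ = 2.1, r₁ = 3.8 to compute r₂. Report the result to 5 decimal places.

2.92982

p(2.1) = -17.8338301, p(3.8) = 18.7011845
r₂ = 3.8000000 − 18.7011845·(3.8000000 − 2.1000000) / (18.7011845 − (-17.8338301)) = 3.8000000 − (31.7920136)/(36.5350146) = 2.9298207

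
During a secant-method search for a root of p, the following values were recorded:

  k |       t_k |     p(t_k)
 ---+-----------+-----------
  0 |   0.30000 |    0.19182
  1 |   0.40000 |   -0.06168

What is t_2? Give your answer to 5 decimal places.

0.37567

t_2 = 0.40000 − (-0.06168)·(0.40000 − 0.30000) / (-0.06168 − 0.19182)
   = 0.40000 − (-0.0061680)/(-0.2535000) = 0.3756686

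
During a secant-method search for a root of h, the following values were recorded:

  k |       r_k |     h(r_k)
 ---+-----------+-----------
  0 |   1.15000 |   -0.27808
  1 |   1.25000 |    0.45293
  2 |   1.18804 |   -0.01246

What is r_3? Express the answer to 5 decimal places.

r_3 = 1.18804 − (-0.01246)·(1.18804 − 1.25000) / (-0.01246 − 0.45293)
   = 1.18804 − (0.0007720)/(-0.4653900) = 1.1896989

1.18970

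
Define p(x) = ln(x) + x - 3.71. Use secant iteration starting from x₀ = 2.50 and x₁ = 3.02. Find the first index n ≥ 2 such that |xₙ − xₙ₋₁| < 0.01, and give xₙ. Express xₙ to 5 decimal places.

p(2.50) = -0.2937093, p(3.02) = 0.4152568
x₂ = 3.0200000 − 0.4152568·(0.5200000)/(0.7089661) = 2.7154247;  |Δ| = 0.3045753
p(2.7154247) = 0.0043731
x₃ = 2.7154247 − 0.0043731·(-0.3045753)/(-0.4108837) = 2.7121831;  |Δ| = 0.0032416
|x₃ − x₂| = 0.0032416 < 0.01

n = 3, xₙ = 2.71218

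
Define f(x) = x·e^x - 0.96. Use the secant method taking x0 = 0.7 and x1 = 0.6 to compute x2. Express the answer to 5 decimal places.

f(0.7) = 0.4496269, f(0.6) = 0.1332713
x2 = 0.6000000 − 0.1332713·(0.6000000 − 0.7000000) / (0.1332713 − 0.4496269) = 0.6000000 − (-0.0133271)/(-0.3163556) = 0.5578730

0.55787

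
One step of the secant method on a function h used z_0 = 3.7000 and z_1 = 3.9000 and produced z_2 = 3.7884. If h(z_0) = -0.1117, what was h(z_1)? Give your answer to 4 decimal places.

0.1410

The secant line through (3.7000, -0.1117) and (3.9000, h(z_1)) crosses zero at z_2 = 3.7884.
So (3.7000, -0.1117), (3.9000, h(z_1)), (3.7884, 0) are collinear:
h(z_1) = -0.1117 · (3.9000 − 3.7884) / (3.7000 − 3.7884) = -0.1117 · (0.111600)/(-0.088400) = 0.141015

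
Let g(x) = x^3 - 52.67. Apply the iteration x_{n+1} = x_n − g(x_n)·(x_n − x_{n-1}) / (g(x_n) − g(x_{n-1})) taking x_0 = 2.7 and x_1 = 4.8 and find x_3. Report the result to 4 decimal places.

g(2.7) = -32.987000, g(4.8) = 57.922000
x_2 = 4.800000 − 57.922000·(4.800000 − 2.700000) / (57.922000 − (-32.987000)) = 4.800000 − (121.636200)/(90.909000) = 3.462000
g(3.462000) = -11.176376
x_3 = 3.462000 − (-11.176376)·(3.462000 − 4.800000) / (-11.176376 − 57.922000) = 3.462000 − (14.953986)/(-69.098376) = 3.678416

3.6784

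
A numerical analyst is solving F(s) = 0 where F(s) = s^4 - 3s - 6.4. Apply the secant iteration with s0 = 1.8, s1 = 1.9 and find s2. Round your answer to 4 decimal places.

F(1.8) = -1.302400, F(1.9) = 0.932100
s2 = 1.900000 − 0.932100·(1.900000 − 1.800000) / (0.932100 − (-1.302400)) = 1.900000 − (0.093210)/(2.234500) = 1.858286

1.8583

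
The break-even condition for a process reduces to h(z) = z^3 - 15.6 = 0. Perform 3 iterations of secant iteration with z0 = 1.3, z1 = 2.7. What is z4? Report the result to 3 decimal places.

h(1.3) = -13.40300, h(2.7) = 4.08300
z2 = 2.70000 − 4.08300·(2.70000 − 1.30000) / (4.08300 − (-13.40300)) = 2.70000 − (5.71620)/(17.48600) = 2.37310
h(2.37310) = -2.23567
z3 = 2.37310 − (-2.23567)·(2.37310 − 2.70000) / (-2.23567 − 4.08300) = 2.37310 − (0.73084)/(-6.31867) = 2.48876
h(2.48876) = -0.18476
z4 = 2.48876 − (-0.18476)·(2.48876 − 2.37310) / (-0.18476 − (-2.23567)) = 2.48876 − (-0.02137)/(2.05091) = 2.49918

2.499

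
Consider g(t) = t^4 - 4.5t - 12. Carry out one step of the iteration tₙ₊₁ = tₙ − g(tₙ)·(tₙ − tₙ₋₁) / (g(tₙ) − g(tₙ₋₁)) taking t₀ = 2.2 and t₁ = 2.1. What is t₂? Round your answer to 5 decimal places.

g(2.2) = 1.5256000, g(2.1) = -2.0019000
t₂ = 2.1000000 − (-2.0019000)·(2.1000000 − 2.2000000) / (-2.0019000 − 1.5256000) = 2.1000000 − (0.2001900)/(-3.5275000) = 2.1567512

2.15675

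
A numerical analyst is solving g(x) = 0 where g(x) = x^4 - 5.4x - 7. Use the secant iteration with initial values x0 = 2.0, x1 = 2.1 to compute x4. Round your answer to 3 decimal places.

g(2.0) = -1.80000, g(2.1) = 1.10810
x2 = 2.10000 − 1.10810·(2.10000 − 2.00000) / (1.10810 − (-1.80000)) = 2.10000 − (0.11081)/(2.90810) = 2.06190
g(2.06190) = -0.05971
x3 = 2.06190 − (-0.05971)·(2.06190 − 2.10000) / (-0.05971 − 1.10810) = 2.06190 − (0.00228)/(-1.16781) = 2.06384
g(2.06384) = -0.00182
x4 = 2.06384 − (-0.00182)·(2.06384 − 2.06190) / (-0.00182 − (-0.05971)) = 2.06384 − (0.00000)/(0.05789) = 2.06391

2.064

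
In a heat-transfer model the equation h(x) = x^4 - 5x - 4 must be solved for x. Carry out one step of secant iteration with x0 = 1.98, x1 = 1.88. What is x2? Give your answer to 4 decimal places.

1.9182

h(1.98) = 1.469536, h(1.88) = -0.908017
x2 = 1.880000 − (-0.908017)·(1.880000 − 1.980000) / (-0.908017 − 1.469536) = 1.880000 − (0.090802)/(-2.377553) = 1.918191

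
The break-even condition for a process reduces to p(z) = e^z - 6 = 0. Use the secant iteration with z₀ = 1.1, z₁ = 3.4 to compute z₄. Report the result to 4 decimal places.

p(1.1) = -2.995834, p(3.4) = 23.964100
z₂ = 3.400000 − 23.964100·(3.400000 − 1.100000) / (23.964100 − (-2.995834)) = 3.400000 − (55.117430)/(26.959934) = 1.355580
p(1.355580) = -2.120990
z₃ = 1.355580 − (-2.120990)·(1.355580 − 3.400000) / (-2.120990 − 23.964100) = 1.355580 − (4.336195)/(-26.085090) = 1.521813
p(1.521813) = -1.419480
z₄ = 1.521813 − (-1.419480)·(1.521813 − 1.355580) / (-1.419480 − (-2.120990)) = 1.521813 − (-0.235964)/(0.701511) = 1.858178

1.8582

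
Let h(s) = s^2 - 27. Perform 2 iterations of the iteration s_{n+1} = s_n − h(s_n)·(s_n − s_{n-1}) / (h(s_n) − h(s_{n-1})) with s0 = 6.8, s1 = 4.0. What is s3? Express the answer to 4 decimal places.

5.2197

h(6.8) = 19.240000, h(4.0) = -11.000000
s2 = 4.000000 − (-11.000000)·(4.000000 − 6.800000) / (-11.000000 − 19.240000) = 4.000000 − (30.800000)/(-30.240000) = 5.018519
h(5.018519) = -1.814472
s3 = 5.018519 − (-1.814472)·(5.018519 − 4.000000) / (-1.814472 − (-11.000000)) = 5.018519 − (-1.848073)/(9.185528) = 5.219713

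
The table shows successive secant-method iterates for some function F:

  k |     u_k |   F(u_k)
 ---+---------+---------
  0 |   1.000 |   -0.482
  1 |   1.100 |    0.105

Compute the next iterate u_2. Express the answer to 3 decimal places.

1.082

u_2 = 1.100 − 0.105·(1.100 − 1.000) / (0.105 − (-0.482))
   = 1.100 − (0.01050)/(0.58700) = 1.08211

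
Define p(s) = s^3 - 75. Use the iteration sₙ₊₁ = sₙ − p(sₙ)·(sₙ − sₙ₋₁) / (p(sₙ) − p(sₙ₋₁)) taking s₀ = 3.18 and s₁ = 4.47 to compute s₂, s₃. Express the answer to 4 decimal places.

4.1469, 4.2131

p(3.18) = -42.842568, p(4.47) = 14.314623
s₂ = 4.470000 − 14.314623·(4.470000 − 3.180000) / (14.314623 − (-42.842568)) = 4.470000 − (18.465864)/(57.157191) = 4.146928
p(4.146928) = -3.685208
s₃ = 4.146928 − (-3.685208)·(4.146928 − 4.470000) / (-3.685208 − 14.314623) = 4.146928 − (1.190586)/(-17.999831) = 4.213073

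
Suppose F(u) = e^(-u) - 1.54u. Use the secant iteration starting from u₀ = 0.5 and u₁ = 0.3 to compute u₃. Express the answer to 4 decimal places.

F(0.5) = -0.163469, F(0.3) = 0.278818
u₂ = 0.300000 − 0.278818·(0.300000 − 0.500000) / (0.278818 − (-0.163469)) = 0.300000 − (-0.055764)/(0.442288) = 0.426080
F(0.426080) = -0.003099
u₃ = 0.426080 − (-0.003099)·(0.426080 − 0.300000) / (-0.003099 − 0.278818) = 0.426080 − (-0.000391)/(-0.281917) = 0.424694

0.4247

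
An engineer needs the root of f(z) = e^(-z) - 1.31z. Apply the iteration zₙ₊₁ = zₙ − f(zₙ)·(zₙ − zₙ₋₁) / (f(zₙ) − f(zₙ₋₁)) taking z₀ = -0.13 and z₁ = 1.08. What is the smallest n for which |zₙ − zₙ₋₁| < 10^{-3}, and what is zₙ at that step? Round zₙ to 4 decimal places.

f(-0.13) = 1.309128, f(1.08) = -1.075204
z₂ = 1.080000 − (-1.075204)·(1.210000)/(-2.384333) = 0.534356;  |Δ| = 0.545644
f(0.534356) = -0.113959
z₃ = 0.534356 − (-0.113959)·(-0.545644)/(0.961245) = 0.469668;  |Δ| = 0.064688
f(0.469668) = 0.009946
z₄ = 0.469668 − 0.009946·(-0.064688)/(0.123905) = 0.474860;  |Δ| = 0.005192
f(0.474860) = -0.000094
z₅ = 0.474860 − (-0.000094)·(0.005192)/(-0.010040) = 0.474811;  |Δ| = 0.000049
|z₅ − z₄| = 0.000049 < 10^{-3}

n = 5, zₙ = 0.4748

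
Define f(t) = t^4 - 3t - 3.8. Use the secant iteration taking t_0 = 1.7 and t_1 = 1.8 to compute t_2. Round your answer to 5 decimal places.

f(1.7) = -0.5479000, f(1.8) = 1.2976000
t_2 = 1.8000000 − 1.2976000·(1.8000000 − 1.7000000) / (1.2976000 − (-0.5479000)) = 1.8000000 − (0.1297600)/(1.8455000) = 1.7296884

1.72969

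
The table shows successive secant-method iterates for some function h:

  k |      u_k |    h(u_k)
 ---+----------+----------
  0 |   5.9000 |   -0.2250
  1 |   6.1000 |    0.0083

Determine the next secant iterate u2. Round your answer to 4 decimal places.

6.0929

u2 = 6.1000 − 0.0083·(6.1000 − 5.9000) / (0.0083 − (-0.2250))
   = 6.1000 − (0.001660)/(0.233300) = 6.092885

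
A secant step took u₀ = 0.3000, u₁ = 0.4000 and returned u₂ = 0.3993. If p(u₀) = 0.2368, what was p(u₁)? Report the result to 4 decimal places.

The secant line through (0.3000, 0.2368) and (0.4000, p(u₁)) crosses zero at u₂ = 0.3993.
So (0.3000, 0.2368), (0.4000, p(u₁)), (0.3993, 0) are collinear:
p(u₁) = 0.2368 · (0.4000 − 0.3993) / (0.3000 − 0.3993) = 0.2368 · (0.000700)/(-0.099300) = -0.001669

-0.0017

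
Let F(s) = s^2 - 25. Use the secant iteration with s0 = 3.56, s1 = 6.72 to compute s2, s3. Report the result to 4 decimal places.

F(3.56) = -12.326400, F(6.72) = 20.158400
s2 = 6.720000 − 20.158400·(6.720000 − 3.560000) / (20.158400 − (-12.326400)) = 6.720000 − (63.700544)/(32.484800) = 4.759066
F(4.759066) = -2.351289
s3 = 4.759066 − (-2.351289)·(4.759066 − 6.720000) / (-2.351289 − 20.158400) = 4.759066 − (4.610723)/(-22.509689) = 4.963899

4.7591, 4.9639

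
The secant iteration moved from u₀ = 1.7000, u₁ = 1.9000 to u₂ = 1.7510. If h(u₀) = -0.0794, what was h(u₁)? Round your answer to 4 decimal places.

The secant line through (1.7000, -0.0794) and (1.9000, h(u₁)) crosses zero at u₂ = 1.7510.
So (1.7000, -0.0794), (1.9000, h(u₁)), (1.7510, 0) are collinear:
h(u₁) = -0.0794 · (1.9000 − 1.7510) / (1.7000 − 1.7510) = -0.0794 · (0.149000)/(-0.051000) = 0.231973

0.2320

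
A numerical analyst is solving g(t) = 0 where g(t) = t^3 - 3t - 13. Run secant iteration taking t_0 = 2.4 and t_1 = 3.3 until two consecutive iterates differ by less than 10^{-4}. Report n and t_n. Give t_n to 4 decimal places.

n = 6, t_n = 2.7728

g(2.4) = -6.376000, g(3.3) = 13.037000
t_2 = 3.300000 − 13.037000·(0.900000)/(19.413000) = 2.695596;  |Δ| = 0.604404
g(2.695596) = -1.499951
t_3 = 2.695596 − (-1.499951)·(-0.604404)/(-14.536951) = 2.757959;  |Δ| = 0.062364
g(2.757959) = -0.295902
t_4 = 2.757959 − (-0.295902)·(0.062364)/(1.204050) = 2.773286;  |Δ| = 0.015326
g(2.773286) = 0.009796
t_5 = 2.773286 − 0.009796·(0.015326)/(0.305697) = 2.772794;  |Δ| = 0.000491
g(2.772794) = -0.000060
t_6 = 2.772794 − (-0.000060)·(-0.000491)/(-0.009856) = 2.772797;  |Δ| = 0.000003
|t_6 − t_5| = 0.000003 < 10^{-4}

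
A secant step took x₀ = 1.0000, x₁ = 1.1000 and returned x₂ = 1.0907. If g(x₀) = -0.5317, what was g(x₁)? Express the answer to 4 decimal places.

0.0545

The secant line through (1.0000, -0.5317) and (1.1000, g(x₁)) crosses zero at x₂ = 1.0907.
So (1.0000, -0.5317), (1.1000, g(x₁)), (1.0907, 0) are collinear:
g(x₁) = -0.5317 · (1.1000 − 1.0907) / (1.0000 − 1.0907) = -0.5317 · (0.009300)/(-0.090700) = 0.054518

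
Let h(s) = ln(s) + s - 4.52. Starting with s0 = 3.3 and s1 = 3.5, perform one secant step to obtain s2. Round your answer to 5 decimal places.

3.32015

h(3.3) = -0.0260775, h(3.5) = 0.2327630
s2 = 3.5000000 − 0.2327630·(3.5000000 − 3.3000000) / (0.2327630 − (-0.0260775)) = 3.5000000 − (0.0465526)/(0.2588405) = 3.3201495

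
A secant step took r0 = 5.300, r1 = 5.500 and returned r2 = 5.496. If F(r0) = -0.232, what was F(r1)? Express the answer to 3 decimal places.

0.005

The secant line through (5.300, -0.232) and (5.500, F(r1)) crosses zero at r2 = 5.496.
So (5.300, -0.232), (5.500, F(r1)), (5.496, 0) are collinear:
F(r1) = -0.232 · (5.500 − 5.496) / (5.300 − 5.496) = -0.232 · (0.00400)/(-0.19600) = 0.00473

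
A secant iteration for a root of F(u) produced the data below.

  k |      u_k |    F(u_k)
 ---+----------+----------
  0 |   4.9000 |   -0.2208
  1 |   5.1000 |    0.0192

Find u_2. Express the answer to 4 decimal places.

u_2 = 5.1000 − 0.0192·(5.1000 − 4.9000) / (0.0192 − (-0.2208))
   = 5.1000 − (0.003840)/(0.240000) = 5.084000

5.0840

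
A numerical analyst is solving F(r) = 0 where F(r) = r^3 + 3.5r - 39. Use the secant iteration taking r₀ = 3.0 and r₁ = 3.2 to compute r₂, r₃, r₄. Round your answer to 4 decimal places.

F(3.0) = -1.500000, F(3.2) = 4.968000
r₂ = 3.200000 − 4.968000·(3.200000 − 3.000000) / (4.968000 − (-1.500000)) = 3.200000 − (0.993600)/(6.468000) = 3.046382
F(3.046382) = -0.065882
r₃ = 3.046382 − (-0.065882)·(3.046382 − 3.200000) / (-0.065882 − 4.968000) = 3.046382 − (0.010121)/(-5.033882) = 3.048393
F(3.048393) = -0.002833
r₄ = 3.048393 − (-0.002833)·(3.048393 − 3.046382) / (-0.002833 − (-0.065882)) = 3.048393 − (-0.000006)/(0.063049) = 3.048483

3.0464, 3.0484, 3.0485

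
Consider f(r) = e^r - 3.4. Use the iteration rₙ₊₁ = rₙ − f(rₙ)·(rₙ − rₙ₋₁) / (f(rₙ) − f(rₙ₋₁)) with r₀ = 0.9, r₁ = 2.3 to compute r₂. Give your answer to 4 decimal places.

f(0.9) = -0.940397, f(2.3) = 6.574182
r₂ = 2.300000 − 6.574182·(2.300000 − 0.900000) / (6.574182 − (-0.940397)) = 2.300000 − (9.203855)/(7.514579) = 1.075200

1.0752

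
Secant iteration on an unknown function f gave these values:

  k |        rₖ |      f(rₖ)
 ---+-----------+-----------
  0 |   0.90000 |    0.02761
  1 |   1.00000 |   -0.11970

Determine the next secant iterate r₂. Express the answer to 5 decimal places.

0.91874

r₂ = 1.00000 − (-0.11970)·(1.00000 − 0.90000) / (-0.11970 − 0.02761)
   = 1.00000 − (-0.0119700)/(-0.1473100) = 0.9187428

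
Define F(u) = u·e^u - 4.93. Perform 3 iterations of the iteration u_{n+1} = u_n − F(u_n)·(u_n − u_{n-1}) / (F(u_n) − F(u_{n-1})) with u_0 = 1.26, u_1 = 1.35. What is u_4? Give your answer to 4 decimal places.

F(1.26) = -0.487969, F(1.35) = 0.277524
u_2 = 1.350000 − 0.277524·(1.350000 − 1.260000) / (0.277524 − (-0.487969)) = 1.350000 − (0.024977)/(0.765493) = 1.317371
F(1.317371) = -0.011472
u_3 = 1.317371 − (-0.011472)·(1.317371 − 1.350000) / (-0.011472 − 0.277524) = 1.317371 − (0.000374)/(-0.288997) = 1.318666
F(1.318666) = -0.000255
u_4 = 1.318666 − (-0.000255)·(1.318666 − 1.317371) / (-0.000255 − (-0.011472)) = 1.318666 − (0.000000)/(0.011217) = 1.318696

1.3187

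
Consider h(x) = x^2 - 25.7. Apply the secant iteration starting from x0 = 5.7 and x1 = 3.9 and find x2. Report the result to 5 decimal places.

h(5.7) = 6.7900000, h(3.9) = -10.4900000
x2 = 3.9000000 − (-10.4900000)·(3.9000000 − 5.7000000) / (-10.4900000 − 6.7900000) = 3.9000000 − (18.8820000)/(-17.2800000) = 4.9927083

4.99271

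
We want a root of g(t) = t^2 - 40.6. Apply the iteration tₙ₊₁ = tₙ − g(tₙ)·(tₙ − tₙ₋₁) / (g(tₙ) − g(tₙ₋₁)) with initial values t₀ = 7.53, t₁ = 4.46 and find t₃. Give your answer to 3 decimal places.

6.405

g(7.53) = 16.10090, g(4.46) = -20.70840
t₂ = 4.46000 − (-20.70840)·(4.46000 − 7.53000) / (-20.70840 − 16.10090) = 4.46000 − (63.57479)/(-36.80930) = 6.18714
g(6.18714) = -2.31931
t₃ = 6.18714 − (-2.31931)·(6.18714 − 4.46000) / (-2.31931 − (-20.70840)) = 6.18714 − (-4.00577)/(18.38909) = 6.40497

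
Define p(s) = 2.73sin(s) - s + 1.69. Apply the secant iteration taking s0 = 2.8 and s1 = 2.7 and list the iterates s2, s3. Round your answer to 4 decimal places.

2.7445, 2.7449

p(2.8) = -0.195482, p(2.7) = 0.156747
s2 = 2.700000 − 0.156747·(2.700000 − 2.800000) / (0.156747 − (-0.195482)) = 2.700000 − (-0.015675)/(0.352229) = 2.744501
p(2.744501) = 0.001292
s3 = 2.744501 − 0.001292·(2.744501 − 2.700000) / (0.001292 − 0.156747) = 2.744501 − (0.000058)/(-0.155455) = 2.744871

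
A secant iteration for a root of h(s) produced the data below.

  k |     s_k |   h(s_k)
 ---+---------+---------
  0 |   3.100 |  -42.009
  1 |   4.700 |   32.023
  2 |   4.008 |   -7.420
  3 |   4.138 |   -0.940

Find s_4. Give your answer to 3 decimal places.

4.157

s_4 = 4.138 − (-0.940)·(4.138 − 4.008) / (-0.940 − (-7.420))
   = 4.138 − (-0.12220)/(6.48000) = 4.15686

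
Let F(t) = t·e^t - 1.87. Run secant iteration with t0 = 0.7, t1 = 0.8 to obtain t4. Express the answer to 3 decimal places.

0.822

F(0.7) = -0.46037, F(0.8) = -0.08957
t2 = 0.80000 − (-0.08957)·(0.80000 − 0.70000) / (-0.08957 − (-0.46037)) = 0.80000 − (-0.00896)/(0.37081) = 0.82415
F(0.82415) = 0.00903
t3 = 0.82415 − 0.00903·(0.82415 − 0.80000) / (0.00903 − (-0.08957)) = 0.82415 − (0.00022)/(0.09860) = 0.82194
F(0.82194) = -0.00015
t4 = 0.82194 − (-0.00015)·(0.82194 − 0.82415) / (-0.00015 − 0.00903) = 0.82194 − (0.00000)/(-0.00919) = 0.82198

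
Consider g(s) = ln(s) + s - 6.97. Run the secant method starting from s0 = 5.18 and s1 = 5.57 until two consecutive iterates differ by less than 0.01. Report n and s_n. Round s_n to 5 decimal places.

g(5.18) = -0.1451949, g(5.57) = 0.3173951
s2 = 5.5700000 − 0.3173951·(0.3900000)/(0.4625900) = 5.3024108;  |Δ| = 0.2675892
g(5.3024108) = 0.0005724
s3 = 5.3024108 − 0.0005724·(-0.2675892)/(-0.3168226) = 5.3019274;  |Δ| = 0.0004835
|s3 − s2| = 0.0004835 < 0.01

n = 3, s_n = 5.30193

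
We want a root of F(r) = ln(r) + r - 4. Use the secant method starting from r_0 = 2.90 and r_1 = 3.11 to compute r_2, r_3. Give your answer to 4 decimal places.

F(2.90) = -0.035289, F(3.11) = 0.244623
r_2 = 3.110000 − 0.244623·(3.110000 − 2.900000) / (0.244623 − (-0.035289)) = 3.110000 − (0.051371)/(0.279912) = 2.926475
F(2.926475) = 0.000274
r_3 = 2.926475 − 0.000274·(2.926475 − 3.110000) / (0.000274 − 0.244623) = 2.926475 − (-0.000050)/(-0.244349) = 2.926269

2.9265, 2.9263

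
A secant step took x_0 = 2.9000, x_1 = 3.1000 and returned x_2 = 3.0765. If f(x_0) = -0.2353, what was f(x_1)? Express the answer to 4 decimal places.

0.0313

The secant line through (2.9000, -0.2353) and (3.1000, f(x_1)) crosses zero at x_2 = 3.0765.
So (2.9000, -0.2353), (3.1000, f(x_1)), (3.0765, 0) are collinear:
f(x_1) = -0.2353 · (3.1000 − 3.0765) / (2.9000 − 3.0765) = -0.2353 · (0.023500)/(-0.176500) = 0.031329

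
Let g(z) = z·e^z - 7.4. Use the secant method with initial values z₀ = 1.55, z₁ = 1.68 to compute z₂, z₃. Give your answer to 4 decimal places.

g(1.55) = -0.097221, g(1.68) = 1.614134
z₂ = 1.680000 − 1.614134·(1.680000 − 1.550000) / (1.614134 − (-0.097221)) = 1.680000 − (0.209837)/(1.711355) = 1.557385
g(1.557385) = -0.008036
z₃ = 1.557385 − (-0.008036)·(1.557385 − 1.680000) / (-0.008036 − 1.614134) = 1.557385 − (0.000985)/(-1.622170) = 1.557993

1.5574, 1.5580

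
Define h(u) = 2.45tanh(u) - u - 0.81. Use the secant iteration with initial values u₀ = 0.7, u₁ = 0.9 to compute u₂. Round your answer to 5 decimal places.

h(0.7) = -0.0292989, h(0.9) = 0.0449298
u₂ = 0.9000000 − 0.0449298·(0.9000000 − 0.7000000) / (0.0449298 − (-0.0292989)) = 0.9000000 − (0.0089860)/(0.0742287) = 0.7789423

0.77894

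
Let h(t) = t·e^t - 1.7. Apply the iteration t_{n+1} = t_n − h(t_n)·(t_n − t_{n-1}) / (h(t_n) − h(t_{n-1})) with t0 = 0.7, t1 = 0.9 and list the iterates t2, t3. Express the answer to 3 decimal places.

0.772, 0.779

h(0.7) = -0.29037, h(0.9) = 0.51364
t2 = 0.90000 − 0.51364·(0.90000 − 0.70000) / (0.51364 − (-0.29037)) = 0.90000 − (0.10273)/(0.80402) = 0.77223
h(0.77223) = -0.02844
t3 = 0.77223 − (-0.02844)·(0.77223 − 0.90000) / (-0.02844 − 0.51364) = 0.77223 − (0.00363)/(-0.54208) = 0.77893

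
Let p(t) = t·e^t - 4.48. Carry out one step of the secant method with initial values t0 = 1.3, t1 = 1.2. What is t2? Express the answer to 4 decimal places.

p(1.3) = 0.290086, p(1.2) = -0.495860
t2 = 1.200000 − (-0.495860)·(1.200000 − 1.300000) / (-0.495860 − 0.290086) = 1.200000 − (0.049586)/(-0.785945) = 1.263091

1.2631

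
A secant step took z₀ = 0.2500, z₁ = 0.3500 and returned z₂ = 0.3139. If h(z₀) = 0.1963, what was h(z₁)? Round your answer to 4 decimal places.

-0.1109

The secant line through (0.2500, 0.1963) and (0.3500, h(z₁)) crosses zero at z₂ = 0.3139.
So (0.2500, 0.1963), (0.3500, h(z₁)), (0.3139, 0) are collinear:
h(z₁) = 0.1963 · (0.3500 − 0.3139) / (0.2500 − 0.3139) = 0.1963 · (0.036100)/(-0.063900) = -0.110899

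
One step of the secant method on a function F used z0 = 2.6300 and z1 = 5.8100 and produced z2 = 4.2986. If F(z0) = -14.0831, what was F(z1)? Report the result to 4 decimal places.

The secant line through (2.6300, -14.0831) and (5.8100, F(z1)) crosses zero at z2 = 4.2986.
So (2.6300, -14.0831), (5.8100, F(z1)), (4.2986, 0) are collinear:
F(z1) = -14.0831 · (5.8100 − 4.2986) / (2.6300 − 4.2986) = -14.0831 · (1.511400)/(-1.668600) = 12.756321

12.7563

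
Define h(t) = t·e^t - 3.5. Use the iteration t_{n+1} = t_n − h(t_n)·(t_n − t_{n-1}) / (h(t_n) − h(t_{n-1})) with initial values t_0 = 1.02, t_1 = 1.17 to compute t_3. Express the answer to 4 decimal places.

h(1.02) = -0.671341, h(1.17) = 0.269731
t_2 = 1.170000 − 0.269731·(1.170000 − 1.020000) / (0.269731 − (-0.671341)) = 1.170000 − (0.040460)/(0.941073) = 1.127007
h(1.127007) = -0.021601
t_3 = 1.127007 − (-0.021601)·(1.127007 − 1.170000) / (-0.021601 − 0.269731) = 1.127007 − (0.000929)/(-0.291332) = 1.130195

1.1302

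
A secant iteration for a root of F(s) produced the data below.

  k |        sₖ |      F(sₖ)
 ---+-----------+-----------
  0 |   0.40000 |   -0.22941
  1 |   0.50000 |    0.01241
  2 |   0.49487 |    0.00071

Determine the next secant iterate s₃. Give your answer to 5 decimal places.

0.49456

s₃ = 0.49487 − 0.00071·(0.49487 − 0.50000) / (0.00071 − 0.01241)
   = 0.49487 − (-0.0000036)/(-0.0117000) = 0.4945587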